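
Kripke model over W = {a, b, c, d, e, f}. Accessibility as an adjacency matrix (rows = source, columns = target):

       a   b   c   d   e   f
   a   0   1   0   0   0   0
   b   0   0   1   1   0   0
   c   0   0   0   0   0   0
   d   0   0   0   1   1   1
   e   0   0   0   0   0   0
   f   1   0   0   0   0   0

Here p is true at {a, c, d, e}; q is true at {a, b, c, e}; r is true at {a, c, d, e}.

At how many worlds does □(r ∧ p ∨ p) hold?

a: successors {b}; r ∧ p ∨ p there: b:F. ✗
b: successors {c, d}; r ∧ p ∨ p there: c:T, d:T. ✓
c: no successors, so □(r ∧ p ∨ p) holds vacuously. ✓
d: successors {d, e, f}; r ∧ p ∨ p there: d:T, e:T, f:F. ✗
e: no successors, so □(r ∧ p ∨ p) holds vacuously. ✓
f: successors {a}; r ∧ p ∨ p there: a:T. ✓
Satisfying worlds: {b, c, e, f}.

4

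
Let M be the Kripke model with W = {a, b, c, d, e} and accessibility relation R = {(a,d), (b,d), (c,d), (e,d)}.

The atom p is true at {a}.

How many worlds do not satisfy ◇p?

5

a: successors {d}; p there: d:F. ✗
b: successors {d}; p there: d:F. ✗
c: successors {d}; p there: d:F. ✗
d: no successors, so ◇p fails. ✗
e: successors {d}; p there: d:F. ✗
Satisfying worlds: ∅.
So ◇p fails at the other 5 worlds.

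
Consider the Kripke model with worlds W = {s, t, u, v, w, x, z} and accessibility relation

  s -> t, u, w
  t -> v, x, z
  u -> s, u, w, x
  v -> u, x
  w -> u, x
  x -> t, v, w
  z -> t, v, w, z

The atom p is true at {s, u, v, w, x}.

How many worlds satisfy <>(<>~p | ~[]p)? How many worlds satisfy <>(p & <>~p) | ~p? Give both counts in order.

For <>(<>~p | ~[]p):
s: successors {t, u, w}; <>~p | ~[]p there: t:T, u:F, w:F. ✓
t: successors {v, x, z}; <>~p | ~[]p there: v:F, x:T, z:T. ✓
u: successors {s, u, w, x}; <>~p | ~[]p there: s:T, u:F, w:F, x:T. ✓
v: successors {u, x}; <>~p | ~[]p there: u:F, x:T. ✓
w: successors {u, x}; <>~p | ~[]p there: u:F, x:T. ✓
x: successors {t, v, w}; <>~p | ~[]p there: t:T, v:F, w:F. ✓
z: successors {t, v, w, z}; <>~p | ~[]p there: t:T, v:F, w:F, z:T. ✓
— 7 worlds.
For <>(p & <>~p) | ~p:
s: <>(p & <>~p) is F, ~p is F. ✗
t: <>(p & <>~p) is T, ~p is T. ✓
u: <>(p & <>~p) is T, ~p is F. ✓
v: <>(p & <>~p) is T, ~p is F. ✓
w: <>(p & <>~p) is T, ~p is F. ✓
x: <>(p & <>~p) is F, ~p is F. ✗
z: <>(p & <>~p) is F, ~p is T. ✓
— 5 worlds.

7 and 5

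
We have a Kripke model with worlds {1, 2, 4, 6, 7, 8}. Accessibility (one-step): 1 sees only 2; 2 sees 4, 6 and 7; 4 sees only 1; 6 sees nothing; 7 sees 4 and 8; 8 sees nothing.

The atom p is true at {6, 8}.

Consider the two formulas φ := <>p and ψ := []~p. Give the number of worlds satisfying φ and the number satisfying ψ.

For <>p:
1: successors {2}; p there: 2:F. ✗
2: successors {4, 6, 7}; p there: 4:F, 6:T, 7:F. ✓
4: successors {1}; p there: 1:F. ✗
6: no successors, so <>p fails. ✗
7: successors {4, 8}; p there: 4:F, 8:T. ✓
8: no successors, so <>p fails. ✗
— 2 worlds.
For []~p:
1: successors {2}; ~p there: 2:T. ✓
2: successors {4, 6, 7}; ~p there: 4:T, 6:F, 7:T. ✗
4: successors {1}; ~p there: 1:T. ✓
6: no successors, so []~p holds vacuously. ✓
7: successors {4, 8}; ~p there: 4:T, 8:F. ✗
8: no successors, so []~p holds vacuously. ✓
— 4 worlds.

2 and 4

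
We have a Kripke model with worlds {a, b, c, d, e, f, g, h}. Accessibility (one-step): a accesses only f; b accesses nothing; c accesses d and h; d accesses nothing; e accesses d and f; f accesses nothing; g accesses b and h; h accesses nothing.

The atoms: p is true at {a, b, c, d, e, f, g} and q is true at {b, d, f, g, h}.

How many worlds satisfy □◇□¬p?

4

a: successors {f}; ◇□¬p there: f:F. ✗
b: no successors, so □◇□¬p holds vacuously. ✓
c: successors {d, h}; ◇□¬p there: d:F, h:F. ✗
d: no successors, so □◇□¬p holds vacuously. ✓
e: successors {d, f}; ◇□¬p there: d:F, f:F. ✗
f: no successors, so □◇□¬p holds vacuously. ✓
g: successors {b, h}; ◇□¬p there: b:F, h:F. ✗
h: no successors, so □◇□¬p holds vacuously. ✓
Satisfying worlds: {b, d, f, h}.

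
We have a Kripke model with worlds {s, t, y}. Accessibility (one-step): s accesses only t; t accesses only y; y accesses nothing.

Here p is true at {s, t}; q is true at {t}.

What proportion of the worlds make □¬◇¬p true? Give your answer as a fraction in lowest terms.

2/3

s: successors {t}; ¬◇¬p there: t:F. ✗
t: successors {y}; ¬◇¬p there: y:T. ✓
y: no successors, so □¬◇¬p holds vacuously. ✓
That's 2 of 3 worlds, so 2/3.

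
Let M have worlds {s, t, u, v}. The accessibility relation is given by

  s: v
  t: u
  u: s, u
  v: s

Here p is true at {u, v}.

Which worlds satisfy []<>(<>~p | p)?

{t, u, v}

s: successors {v}; <>(<>~p | p) there: v:F. ✗
t: successors {u}; <>(<>~p | p) there: u:T. ✓
u: successors {s, u}; <>(<>~p | p) there: s:T, u:T. ✓
v: successors {s}; <>(<>~p | p) there: s:T. ✓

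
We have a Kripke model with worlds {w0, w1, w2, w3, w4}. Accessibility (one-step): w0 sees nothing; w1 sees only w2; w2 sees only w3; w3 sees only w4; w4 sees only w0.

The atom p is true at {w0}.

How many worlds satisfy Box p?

2

w0: no successors, so Box p holds vacuously. ✓
w1: successors {w2}; p there: w2:F. ✗
w2: successors {w3}; p there: w3:F. ✗
w3: successors {w4}; p there: w4:F. ✗
w4: successors {w0}; p there: w0:T. ✓
Satisfying worlds: {w0, w4}.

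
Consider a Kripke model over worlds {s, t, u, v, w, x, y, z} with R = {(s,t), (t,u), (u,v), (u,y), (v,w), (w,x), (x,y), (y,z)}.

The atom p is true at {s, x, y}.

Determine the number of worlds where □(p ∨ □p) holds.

s: successors {t}; p ∨ □p there: t:F. ✗
t: successors {u}; p ∨ □p there: u:F. ✗
u: successors {v, y}; p ∨ □p there: v:F, y:T. ✗
v: successors {w}; p ∨ □p there: w:T. ✓
w: successors {x}; p ∨ □p there: x:T. ✓
x: successors {y}; p ∨ □p there: y:T. ✓
y: successors {z}; p ∨ □p there: z:T. ✓
z: no successors, so □(p ∨ □p) holds vacuously. ✓
Satisfying worlds: {v, w, x, y, z}.

5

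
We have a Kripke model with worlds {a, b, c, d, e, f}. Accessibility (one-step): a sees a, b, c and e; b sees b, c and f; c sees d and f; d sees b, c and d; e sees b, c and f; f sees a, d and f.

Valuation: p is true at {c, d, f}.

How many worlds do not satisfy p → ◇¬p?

1

a: p is F, ◇¬p is T. ✓
b: p is F, ◇¬p is T. ✓
c: p is T, ◇¬p is F. ✗
d: p is T, ◇¬p is T. ✓
e: p is F, ◇¬p is T. ✓
f: p is T, ◇¬p is T. ✓
Satisfying worlds: {a, b, d, e, f}.
So p → ◇¬p fails at the other 1 world.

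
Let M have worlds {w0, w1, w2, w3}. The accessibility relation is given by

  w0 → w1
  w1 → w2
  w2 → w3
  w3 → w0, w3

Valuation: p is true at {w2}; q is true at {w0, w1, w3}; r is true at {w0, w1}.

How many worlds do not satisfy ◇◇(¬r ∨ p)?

w0: successors {w1}; ◇(¬r ∨ p) there: w1:T. ✓
w1: successors {w2}; ◇(¬r ∨ p) there: w2:T. ✓
w2: successors {w3}; ◇(¬r ∨ p) there: w3:T. ✓
w3: successors {w0, w3}; ◇(¬r ∨ p) there: w0:F, w3:T. ✓
Satisfying worlds: {w0, w1, w2, w3}.
So ◇◇(¬r ∨ p) fails at the other 0 worlds.

0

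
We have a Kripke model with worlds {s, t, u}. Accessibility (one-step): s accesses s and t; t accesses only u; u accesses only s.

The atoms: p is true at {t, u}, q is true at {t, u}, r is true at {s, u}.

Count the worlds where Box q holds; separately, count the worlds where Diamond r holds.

1 and 3

For Box q:
s: successors {s, t}; q there: s:F, t:T. ✗
t: successors {u}; q there: u:T. ✓
u: successors {s}; q there: s:F. ✗
— 1 world.
For Diamond r:
s: successors {s, t}; r there: s:T, t:F. ✓
t: successors {u}; r there: u:T. ✓
u: successors {s}; r there: s:T. ✓
— 3 worlds.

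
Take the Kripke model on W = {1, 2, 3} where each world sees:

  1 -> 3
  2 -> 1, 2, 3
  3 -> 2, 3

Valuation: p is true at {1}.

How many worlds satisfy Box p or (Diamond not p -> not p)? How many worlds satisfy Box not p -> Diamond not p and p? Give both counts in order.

2 and 2

For Box p or (Diamond not p -> not p):
1: Box p is F, Diamond not p -> not p is F. ✗
2: Box p is F, Diamond not p -> not p is T. ✓
3: Box p is F, Diamond not p -> not p is T. ✓
— 2 worlds.
For Box not p -> Diamond not p and p:
1: Box not p is T, Diamond not p and p is T. ✓
2: Box not p is F, Diamond not p and p is F. ✓
3: Box not p is T, Diamond not p and p is F. ✗
— 2 worlds.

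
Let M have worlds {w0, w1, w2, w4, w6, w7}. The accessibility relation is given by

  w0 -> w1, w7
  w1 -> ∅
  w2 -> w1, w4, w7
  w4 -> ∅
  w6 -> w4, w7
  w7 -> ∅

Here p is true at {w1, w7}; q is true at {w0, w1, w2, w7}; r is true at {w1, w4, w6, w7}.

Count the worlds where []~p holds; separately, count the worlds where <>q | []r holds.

For []~p:
w0: successors {w1, w7}; ~p there: w1:F, w7:F. ✗
w1: no successors, so []~p holds vacuously. ✓
w2: successors {w1, w4, w7}; ~p there: w1:F, w4:T, w7:F. ✗
w4: no successors, so []~p holds vacuously. ✓
w6: successors {w4, w7}; ~p there: w4:T, w7:F. ✗
w7: no successors, so []~p holds vacuously. ✓
— 3 worlds.
For <>q | []r:
w0: <>q is T, []r is T. ✓
w1: <>q is F, []r is T. ✓
w2: <>q is T, []r is T. ✓
w4: <>q is F, []r is T. ✓
w6: <>q is T, []r is T. ✓
w7: <>q is F, []r is T. ✓
— 6 worlds.

3 and 6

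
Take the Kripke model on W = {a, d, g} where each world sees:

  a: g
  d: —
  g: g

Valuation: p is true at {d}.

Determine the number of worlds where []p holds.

a: successors {g}; p there: g:F. ✗
d: no successors, so []p holds vacuously. ✓
g: successors {g}; p there: g:F. ✗
Satisfying worlds: {d}.

1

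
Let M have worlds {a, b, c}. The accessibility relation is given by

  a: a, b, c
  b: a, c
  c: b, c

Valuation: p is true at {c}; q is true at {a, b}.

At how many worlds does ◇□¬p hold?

0

a: successors {a, b, c}; □¬p there: a:F, b:F, c:F. ✗
b: successors {a, c}; □¬p there: a:F, c:F. ✗
c: successors {b, c}; □¬p there: b:F, c:F. ✗
Satisfying worlds: ∅.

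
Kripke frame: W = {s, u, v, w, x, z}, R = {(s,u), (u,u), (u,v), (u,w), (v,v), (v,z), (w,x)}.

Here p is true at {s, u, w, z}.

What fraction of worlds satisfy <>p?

1/2

s: successors {u}; p there: u:T. ✓
u: successors {u, v, w}; p there: u:T, v:F, w:T. ✓
v: successors {v, z}; p there: v:F, z:T. ✓
w: successors {x}; p there: x:F. ✗
x: no successors, so <>p fails. ✗
z: no successors, so <>p fails. ✗
That's 3 of 6 worlds, so 3/6 = 1/2.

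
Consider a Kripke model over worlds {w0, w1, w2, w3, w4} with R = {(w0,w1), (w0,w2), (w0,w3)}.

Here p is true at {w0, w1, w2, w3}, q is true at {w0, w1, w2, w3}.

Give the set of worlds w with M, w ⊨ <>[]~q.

{w0}

w0: successors {w1, w2, w3}; []~q there: w1:T, w2:T, w3:T. ✓
w1: no successors, so <>[]~q fails. ✗
w2: no successors, so <>[]~q fails. ✗
w3: no successors, so <>[]~q fails. ✗
w4: no successors, so <>[]~q fails. ✗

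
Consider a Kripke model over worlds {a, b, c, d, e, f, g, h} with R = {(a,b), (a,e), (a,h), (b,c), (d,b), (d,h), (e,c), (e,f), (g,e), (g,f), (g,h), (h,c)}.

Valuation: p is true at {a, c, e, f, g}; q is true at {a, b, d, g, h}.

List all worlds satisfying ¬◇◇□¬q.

a: ◇◇□¬q is T. ✗
b: ◇◇□¬q is F. ✓
c: ◇◇□¬q is F. ✓
d: ◇◇□¬q is T. ✗
e: ◇◇□¬q is F. ✓
f: ◇◇□¬q is F. ✓
g: ◇◇□¬q is T. ✗
h: ◇◇□¬q is F. ✓

{b, c, e, f, h}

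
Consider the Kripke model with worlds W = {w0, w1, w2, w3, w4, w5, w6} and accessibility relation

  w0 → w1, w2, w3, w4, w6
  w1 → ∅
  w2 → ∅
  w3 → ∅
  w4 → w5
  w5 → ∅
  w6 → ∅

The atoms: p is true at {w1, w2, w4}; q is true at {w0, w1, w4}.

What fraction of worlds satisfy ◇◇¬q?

1/7

w0: successors {w1, w2, w3, w4, w6}; ◇¬q there: w1:F, w2:F, w3:F, w4:T, w6:F. ✓
w1: no successors, so ◇◇¬q fails. ✗
w2: no successors, so ◇◇¬q fails. ✗
w3: no successors, so ◇◇¬q fails. ✗
w4: successors {w5}; ◇¬q there: w5:F. ✗
w5: no successors, so ◇◇¬q fails. ✗
w6: no successors, so ◇◇¬q fails. ✗
That's 1 of 7 worlds, so 1/7.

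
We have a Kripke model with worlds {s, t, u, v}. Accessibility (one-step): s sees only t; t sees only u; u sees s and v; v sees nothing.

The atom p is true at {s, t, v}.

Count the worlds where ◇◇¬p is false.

3

s: successors {t}; ◇¬p there: t:T. ✓
t: successors {u}; ◇¬p there: u:F. ✗
u: successors {s, v}; ◇¬p there: s:F, v:F. ✗
v: no successors, so ◇◇¬p fails. ✗
Satisfying worlds: {s}.
So ◇◇¬p fails at the other 3 worlds.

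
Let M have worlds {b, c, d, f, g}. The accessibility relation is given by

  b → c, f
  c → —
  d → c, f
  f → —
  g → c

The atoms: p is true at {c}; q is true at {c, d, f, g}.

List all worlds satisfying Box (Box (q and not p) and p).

{c, f, g}

b: successors {c, f}; Box (q and not p) and p there: c:T, f:F. ✗
c: no successors, so Box (Box (q and not p) and p) holds vacuously. ✓
d: successors {c, f}; Box (q and not p) and p there: c:T, f:F. ✗
f: no successors, so Box (Box (q and not p) and p) holds vacuously. ✓
g: successors {c}; Box (q and not p) and p there: c:T. ✓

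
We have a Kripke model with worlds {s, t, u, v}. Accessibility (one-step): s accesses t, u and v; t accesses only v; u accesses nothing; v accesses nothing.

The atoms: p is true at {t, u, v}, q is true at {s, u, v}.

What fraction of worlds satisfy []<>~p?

s: successors {t, u, v}; <>~p there: t:F, u:F, v:F. ✗
t: successors {v}; <>~p there: v:F. ✗
u: no successors, so []<>~p holds vacuously. ✓
v: no successors, so []<>~p holds vacuously. ✓
That's 2 of 4 worlds, so 2/4 = 1/2.

1/2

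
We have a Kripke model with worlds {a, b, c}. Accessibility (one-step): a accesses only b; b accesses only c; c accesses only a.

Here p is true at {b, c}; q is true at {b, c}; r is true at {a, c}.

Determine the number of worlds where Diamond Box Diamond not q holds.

1

a: successors {b}; Box Diamond not q there: b:T. ✓
b: successors {c}; Box Diamond not q there: c:F. ✗
c: successors {a}; Box Diamond not q there: a:F. ✗
Satisfying worlds: {a}.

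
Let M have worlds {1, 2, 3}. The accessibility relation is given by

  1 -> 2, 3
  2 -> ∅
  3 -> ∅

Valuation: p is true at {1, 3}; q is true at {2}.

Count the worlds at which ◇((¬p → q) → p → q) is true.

1: successors {2, 3}; (¬p → q) → p → q there: 2:T, 3:F. ✓
2: no successors, so ◇((¬p → q) → p → q) fails. ✗
3: no successors, so ◇((¬p → q) → p → q) fails. ✗
Satisfying worlds: {1}.

1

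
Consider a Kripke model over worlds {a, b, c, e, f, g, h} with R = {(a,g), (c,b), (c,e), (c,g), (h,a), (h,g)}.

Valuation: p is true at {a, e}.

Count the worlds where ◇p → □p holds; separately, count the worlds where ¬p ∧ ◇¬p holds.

5 and 2

For ◇p → □p:
a: ◇p is F, □p is F. ✓
b: ◇p is F, □p is T. ✓
c: ◇p is T, □p is F. ✗
e: ◇p is F, □p is T. ✓
f: ◇p is F, □p is T. ✓
g: ◇p is F, □p is T. ✓
h: ◇p is T, □p is F. ✗
— 5 worlds.
For ¬p ∧ ◇¬p:
a: ¬p is F, ◇¬p is T. ✗
b: ¬p is T, ◇¬p is F. ✗
c: ¬p is T, ◇¬p is T. ✓
e: ¬p is F, ◇¬p is F. ✗
f: ¬p is T, ◇¬p is F. ✗
g: ¬p is T, ◇¬p is F. ✗
h: ¬p is T, ◇¬p is T. ✓
— 2 worlds.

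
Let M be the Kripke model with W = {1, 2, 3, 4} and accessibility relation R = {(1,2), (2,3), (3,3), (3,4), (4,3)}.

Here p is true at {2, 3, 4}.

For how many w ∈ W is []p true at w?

1: successors {2}; p there: 2:T. ✓
2: successors {3}; p there: 3:T. ✓
3: successors {3, 4}; p there: 3:T, 4:T. ✓
4: successors {3}; p there: 3:T. ✓
Satisfying worlds: {1, 2, 3, 4}.

4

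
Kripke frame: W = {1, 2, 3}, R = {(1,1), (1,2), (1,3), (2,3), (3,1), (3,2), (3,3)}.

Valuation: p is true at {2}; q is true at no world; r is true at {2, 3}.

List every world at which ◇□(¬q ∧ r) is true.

{1, 3}

1: successors {1, 2, 3}; □(¬q ∧ r) there: 1:F, 2:T, 3:F. ✓
2: successors {3}; □(¬q ∧ r) there: 3:F. ✗
3: successors {1, 2, 3}; □(¬q ∧ r) there: 1:F, 2:T, 3:F. ✓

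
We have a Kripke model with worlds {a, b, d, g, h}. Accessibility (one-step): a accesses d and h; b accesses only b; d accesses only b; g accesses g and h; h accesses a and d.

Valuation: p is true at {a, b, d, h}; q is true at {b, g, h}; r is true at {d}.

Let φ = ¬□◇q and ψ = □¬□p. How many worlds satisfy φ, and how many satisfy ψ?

2 and 0

For ¬□◇q:
a: □◇q is F. ✓
b: □◇q is T. ✗
d: □◇q is T. ✗
g: □◇q is F. ✓
h: □◇q is T. ✗
— 2 worlds.
For □¬□p:
a: successors {d, h}; ¬□p there: d:F, h:F. ✗
b: successors {b}; ¬□p there: b:F. ✗
d: successors {b}; ¬□p there: b:F. ✗
g: successors {g, h}; ¬□p there: g:T, h:F. ✗
h: successors {a, d}; ¬□p there: a:F, d:F. ✗
— 0 worlds.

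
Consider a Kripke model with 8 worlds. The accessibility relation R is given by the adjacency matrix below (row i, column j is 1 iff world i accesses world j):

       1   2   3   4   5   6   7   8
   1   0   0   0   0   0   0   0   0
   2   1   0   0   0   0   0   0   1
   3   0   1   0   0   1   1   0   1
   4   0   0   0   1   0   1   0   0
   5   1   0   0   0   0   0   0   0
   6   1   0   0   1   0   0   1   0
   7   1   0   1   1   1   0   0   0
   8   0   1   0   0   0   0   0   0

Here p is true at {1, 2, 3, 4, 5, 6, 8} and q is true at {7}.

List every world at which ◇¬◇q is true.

{2, 3, 4, 5, 6, 7, 8}

1: no successors, so ◇¬◇q fails. ✗
2: successors {1, 8}; ¬◇q there: 1:T, 8:T. ✓
3: successors {2, 5, 6, 8}; ¬◇q there: 2:T, 5:T, 6:F, 8:T. ✓
4: successors {4, 6}; ¬◇q there: 4:T, 6:F. ✓
5: successors {1}; ¬◇q there: 1:T. ✓
6: successors {1, 4, 7}; ¬◇q there: 1:T, 4:T, 7:T. ✓
7: successors {1, 3, 4, 5}; ¬◇q there: 1:T, 3:T, 4:T, 5:T. ✓
8: successors {2}; ¬◇q there: 2:T. ✓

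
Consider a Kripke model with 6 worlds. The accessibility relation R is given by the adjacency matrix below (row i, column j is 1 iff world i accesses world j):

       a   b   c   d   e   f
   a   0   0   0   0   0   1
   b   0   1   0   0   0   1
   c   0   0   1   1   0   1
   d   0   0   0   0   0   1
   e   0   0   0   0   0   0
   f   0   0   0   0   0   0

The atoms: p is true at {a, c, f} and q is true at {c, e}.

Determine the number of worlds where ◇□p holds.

4

a: successors {f}; □p there: f:T. ✓
b: successors {b, f}; □p there: b:F, f:T. ✓
c: successors {c, d, f}; □p there: c:F, d:T, f:T. ✓
d: successors {f}; □p there: f:T. ✓
e: no successors, so ◇□p fails. ✗
f: no successors, so ◇□p fails. ✗
Satisfying worlds: {a, b, c, d}.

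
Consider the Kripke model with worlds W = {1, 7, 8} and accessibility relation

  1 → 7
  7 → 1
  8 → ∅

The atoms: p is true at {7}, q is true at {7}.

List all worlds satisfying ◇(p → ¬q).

1: successors {7}; p → ¬q there: 7:F. ✗
7: successors {1}; p → ¬q there: 1:T. ✓
8: no successors, so ◇(p → ¬q) fails. ✗

{7}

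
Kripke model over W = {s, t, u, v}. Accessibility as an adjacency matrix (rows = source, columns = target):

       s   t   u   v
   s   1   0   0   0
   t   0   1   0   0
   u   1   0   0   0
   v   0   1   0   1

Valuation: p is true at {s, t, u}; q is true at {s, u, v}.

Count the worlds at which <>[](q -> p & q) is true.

4

s: successors {s}; [](q -> p & q) there: s:T. ✓
t: successors {t}; [](q -> p & q) there: t:T. ✓
u: successors {s}; [](q -> p & q) there: s:T. ✓
v: successors {t, v}; [](q -> p & q) there: t:T, v:F. ✓
Satisfying worlds: {s, t, u, v}.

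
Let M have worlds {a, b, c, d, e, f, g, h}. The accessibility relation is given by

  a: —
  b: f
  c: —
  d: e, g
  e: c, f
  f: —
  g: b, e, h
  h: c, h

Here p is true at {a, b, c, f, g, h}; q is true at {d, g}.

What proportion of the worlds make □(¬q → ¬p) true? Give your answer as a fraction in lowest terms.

a: no successors, so □(¬q → ¬p) holds vacuously. ✓
b: successors {f}; ¬q → ¬p there: f:F. ✗
c: no successors, so □(¬q → ¬p) holds vacuously. ✓
d: successors {e, g}; ¬q → ¬p there: e:T, g:T. ✓
e: successors {c, f}; ¬q → ¬p there: c:F, f:F. ✗
f: no successors, so □(¬q → ¬p) holds vacuously. ✓
g: successors {b, e, h}; ¬q → ¬p there: b:F, e:T, h:F. ✗
h: successors {c, h}; ¬q → ¬p there: c:F, h:F. ✗
That's 4 of 8 worlds, so 4/8 = 1/2.

1/2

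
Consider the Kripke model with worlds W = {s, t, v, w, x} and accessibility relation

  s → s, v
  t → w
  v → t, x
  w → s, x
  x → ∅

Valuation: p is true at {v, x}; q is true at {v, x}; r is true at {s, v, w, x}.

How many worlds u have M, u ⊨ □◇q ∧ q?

s: □◇q is T, q is F. ✗
t: □◇q is T, q is F. ✗
v: □◇q is F, q is T. ✗
w: □◇q is F, q is F. ✗
x: □◇q is T, q is T. ✓
Satisfying worlds: {x}.

1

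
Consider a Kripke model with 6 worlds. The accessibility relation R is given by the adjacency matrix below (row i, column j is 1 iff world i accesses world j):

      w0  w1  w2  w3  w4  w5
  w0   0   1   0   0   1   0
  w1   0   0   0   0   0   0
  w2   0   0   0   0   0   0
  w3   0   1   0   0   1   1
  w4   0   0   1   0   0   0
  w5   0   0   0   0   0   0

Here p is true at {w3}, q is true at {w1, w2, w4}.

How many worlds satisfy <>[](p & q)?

3

w0: successors {w1, w4}; [](p & q) there: w1:T, w4:F. ✓
w1: no successors, so <>[](p & q) fails. ✗
w2: no successors, so <>[](p & q) fails. ✗
w3: successors {w1, w4, w5}; [](p & q) there: w1:T, w4:F, w5:T. ✓
w4: successors {w2}; [](p & q) there: w2:T. ✓
w5: no successors, so <>[](p & q) fails. ✗
Satisfying worlds: {w0, w3, w4}.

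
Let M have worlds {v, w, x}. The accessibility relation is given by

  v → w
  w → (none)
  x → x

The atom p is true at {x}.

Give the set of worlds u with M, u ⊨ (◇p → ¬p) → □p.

v: ◇p → ¬p is T, □p is F. ✗
w: ◇p → ¬p is T, □p is T. ✓
x: ◇p → ¬p is F, □p is T. ✓

{w, x}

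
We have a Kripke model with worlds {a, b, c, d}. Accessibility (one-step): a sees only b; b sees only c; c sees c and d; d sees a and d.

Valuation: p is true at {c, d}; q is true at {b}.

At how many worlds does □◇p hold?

3

a: successors {b}; ◇p there: b:T. ✓
b: successors {c}; ◇p there: c:T. ✓
c: successors {c, d}; ◇p there: c:T, d:T. ✓
d: successors {a, d}; ◇p there: a:F, d:T. ✗
Satisfying worlds: {a, b, c}.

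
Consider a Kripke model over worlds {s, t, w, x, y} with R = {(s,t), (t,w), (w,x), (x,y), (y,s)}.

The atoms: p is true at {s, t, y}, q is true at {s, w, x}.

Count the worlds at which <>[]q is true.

3

s: successors {t}; []q there: t:T. ✓
t: successors {w}; []q there: w:T. ✓
w: successors {x}; []q there: x:F. ✗
x: successors {y}; []q there: y:T. ✓
y: successors {s}; []q there: s:F. ✗
Satisfying worlds: {s, t, x}.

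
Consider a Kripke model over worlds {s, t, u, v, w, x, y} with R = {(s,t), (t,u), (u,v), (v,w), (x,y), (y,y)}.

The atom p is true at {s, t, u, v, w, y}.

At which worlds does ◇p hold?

s: successors {t}; p there: t:T. ✓
t: successors {u}; p there: u:T. ✓
u: successors {v}; p there: v:T. ✓
v: successors {w}; p there: w:T. ✓
w: no successors, so ◇p fails. ✗
x: successors {y}; p there: y:T. ✓
y: successors {y}; p there: y:T. ✓

{s, t, u, v, x, y}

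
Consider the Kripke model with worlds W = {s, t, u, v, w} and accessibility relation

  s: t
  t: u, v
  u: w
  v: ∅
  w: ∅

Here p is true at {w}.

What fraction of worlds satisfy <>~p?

s: successors {t}; ~p there: t:T. ✓
t: successors {u, v}; ~p there: u:T, v:T. ✓
u: successors {w}; ~p there: w:F. ✗
v: no successors, so <>~p fails. ✗
w: no successors, so <>~p fails. ✗
That's 2 of 5 worlds, so 2/5.

2/5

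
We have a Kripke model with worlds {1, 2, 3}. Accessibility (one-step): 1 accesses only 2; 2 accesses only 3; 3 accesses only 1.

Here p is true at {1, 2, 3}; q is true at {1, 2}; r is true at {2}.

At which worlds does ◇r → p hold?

1: ◇r is T, p is T. ✓
2: ◇r is F, p is T. ✓
3: ◇r is F, p is T. ✓

{1, 2, 3}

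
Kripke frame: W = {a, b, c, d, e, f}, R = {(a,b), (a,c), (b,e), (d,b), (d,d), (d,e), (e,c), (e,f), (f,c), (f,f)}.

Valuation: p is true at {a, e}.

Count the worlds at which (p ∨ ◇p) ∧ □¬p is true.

2

a: p ∨ ◇p is T, □¬p is T. ✓
b: p ∨ ◇p is T, □¬p is F. ✗
c: p ∨ ◇p is F, □¬p is T. ✗
d: p ∨ ◇p is T, □¬p is F. ✗
e: p ∨ ◇p is T, □¬p is T. ✓
f: p ∨ ◇p is F, □¬p is T. ✗
Satisfying worlds: {a, e}.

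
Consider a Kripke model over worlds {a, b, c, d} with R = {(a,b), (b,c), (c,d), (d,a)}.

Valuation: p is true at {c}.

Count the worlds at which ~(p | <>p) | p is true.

3

a: ~(p | <>p) is T, p is F. ✓
b: ~(p | <>p) is F, p is F. ✗
c: ~(p | <>p) is F, p is T. ✓
d: ~(p | <>p) is T, p is F. ✓
Satisfying worlds: {a, c, d}.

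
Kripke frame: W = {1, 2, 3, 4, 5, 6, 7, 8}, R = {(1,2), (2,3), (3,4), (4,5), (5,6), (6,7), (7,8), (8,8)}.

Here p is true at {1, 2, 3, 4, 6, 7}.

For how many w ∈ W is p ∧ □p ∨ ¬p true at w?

1: p ∧ □p is T, ¬p is F. ✓
2: p ∧ □p is T, ¬p is F. ✓
3: p ∧ □p is T, ¬p is F. ✓
4: p ∧ □p is F, ¬p is F. ✗
5: p ∧ □p is F, ¬p is T. ✓
6: p ∧ □p is T, ¬p is F. ✓
7: p ∧ □p is F, ¬p is F. ✗
8: p ∧ □p is F, ¬p is T. ✓
Satisfying worlds: {1, 2, 3, 5, 6, 8}.

6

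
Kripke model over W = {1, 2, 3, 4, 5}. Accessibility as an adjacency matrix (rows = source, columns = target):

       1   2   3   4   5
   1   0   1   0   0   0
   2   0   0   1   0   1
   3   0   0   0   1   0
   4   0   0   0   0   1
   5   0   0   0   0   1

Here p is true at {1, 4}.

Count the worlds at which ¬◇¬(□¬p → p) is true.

1: ◇¬(□¬p → p) is T. ✗
2: ◇¬(□¬p → p) is T. ✗
3: ◇¬(□¬p → p) is F. ✓
4: ◇¬(□¬p → p) is T. ✗
5: ◇¬(□¬p → p) is T. ✗
Satisfying worlds: {3}.

1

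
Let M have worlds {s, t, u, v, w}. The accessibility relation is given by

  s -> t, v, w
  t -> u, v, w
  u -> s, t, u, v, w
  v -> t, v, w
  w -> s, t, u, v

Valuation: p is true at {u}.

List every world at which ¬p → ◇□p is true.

{u}

s: ¬p is T, ◇□p is F. ✗
t: ¬p is T, ◇□p is F. ✗
u: ¬p is F, ◇□p is F. ✓
v: ¬p is T, ◇□p is F. ✗
w: ¬p is T, ◇□p is F. ✗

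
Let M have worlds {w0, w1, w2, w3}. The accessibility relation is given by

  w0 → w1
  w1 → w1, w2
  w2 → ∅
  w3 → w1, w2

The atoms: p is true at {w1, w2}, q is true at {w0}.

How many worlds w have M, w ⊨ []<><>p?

2

w0: successors {w1}; <><>p there: w1:T. ✓
w1: successors {w1, w2}; <><>p there: w1:T, w2:F. ✗
w2: no successors, so []<><>p holds vacuously. ✓
w3: successors {w1, w2}; <><>p there: w1:T, w2:F. ✗
Satisfying worlds: {w0, w2}.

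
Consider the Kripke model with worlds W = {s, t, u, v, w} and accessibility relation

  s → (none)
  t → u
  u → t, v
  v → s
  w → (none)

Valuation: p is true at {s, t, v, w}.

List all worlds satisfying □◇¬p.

{s, w}

s: no successors, so □◇¬p holds vacuously. ✓
t: successors {u}; ◇¬p there: u:F. ✗
u: successors {t, v}; ◇¬p there: t:T, v:F. ✗
v: successors {s}; ◇¬p there: s:F. ✗
w: no successors, so □◇¬p holds vacuously. ✓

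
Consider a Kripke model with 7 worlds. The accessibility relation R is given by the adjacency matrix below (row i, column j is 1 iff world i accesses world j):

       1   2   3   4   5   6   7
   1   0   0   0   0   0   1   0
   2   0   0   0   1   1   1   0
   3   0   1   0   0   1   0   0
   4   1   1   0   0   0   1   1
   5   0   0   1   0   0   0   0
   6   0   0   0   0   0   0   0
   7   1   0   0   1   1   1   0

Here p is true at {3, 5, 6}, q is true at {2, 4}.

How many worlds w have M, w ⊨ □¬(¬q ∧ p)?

1

1: successors {6}; ¬(¬q ∧ p) there: 6:F. ✗
2: successors {4, 5, 6}; ¬(¬q ∧ p) there: 4:T, 5:F, 6:F. ✗
3: successors {2, 5}; ¬(¬q ∧ p) there: 2:T, 5:F. ✗
4: successors {1, 2, 6, 7}; ¬(¬q ∧ p) there: 1:T, 2:T, 6:F, 7:T. ✗
5: successors {3}; ¬(¬q ∧ p) there: 3:F. ✗
6: no successors, so □¬(¬q ∧ p) holds vacuously. ✓
7: successors {1, 4, 5, 6}; ¬(¬q ∧ p) there: 1:T, 4:T, 5:F, 6:F. ✗
Satisfying worlds: {6}.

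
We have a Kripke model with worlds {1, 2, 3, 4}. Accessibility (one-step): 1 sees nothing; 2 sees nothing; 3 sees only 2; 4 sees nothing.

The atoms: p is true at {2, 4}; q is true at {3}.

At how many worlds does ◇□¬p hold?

1: no successors, so ◇□¬p fails. ✗
2: no successors, so ◇□¬p fails. ✗
3: successors {2}; □¬p there: 2:T. ✓
4: no successors, so ◇□¬p fails. ✗
Satisfying worlds: {3}.

1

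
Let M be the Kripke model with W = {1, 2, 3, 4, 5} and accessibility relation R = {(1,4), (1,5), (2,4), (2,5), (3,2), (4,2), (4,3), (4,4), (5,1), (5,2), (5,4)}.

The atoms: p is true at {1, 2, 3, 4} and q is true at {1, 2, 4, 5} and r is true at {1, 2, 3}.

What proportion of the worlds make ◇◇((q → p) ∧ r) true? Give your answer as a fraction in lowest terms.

1: successors {4, 5}; ◇((q → p) ∧ r) there: 4:T, 5:T. ✓
2: successors {4, 5}; ◇((q → p) ∧ r) there: 4:T, 5:T. ✓
3: successors {2}; ◇((q → p) ∧ r) there: 2:F. ✗
4: successors {2, 3, 4}; ◇((q → p) ∧ r) there: 2:F, 3:T, 4:T. ✓
5: successors {1, 2, 4}; ◇((q → p) ∧ r) there: 1:F, 2:F, 4:T. ✓
That's 4 of 5 worlds, so 4/5.

4/5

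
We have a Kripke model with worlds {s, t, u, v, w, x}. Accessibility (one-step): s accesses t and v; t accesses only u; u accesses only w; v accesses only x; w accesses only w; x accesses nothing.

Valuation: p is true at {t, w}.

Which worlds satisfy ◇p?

{s, u, w}

s: successors {t, v}; p there: t:T, v:F. ✓
t: successors {u}; p there: u:F. ✗
u: successors {w}; p there: w:T. ✓
v: successors {x}; p there: x:F. ✗
w: successors {w}; p there: w:T. ✓
x: no successors, so ◇p fails. ✗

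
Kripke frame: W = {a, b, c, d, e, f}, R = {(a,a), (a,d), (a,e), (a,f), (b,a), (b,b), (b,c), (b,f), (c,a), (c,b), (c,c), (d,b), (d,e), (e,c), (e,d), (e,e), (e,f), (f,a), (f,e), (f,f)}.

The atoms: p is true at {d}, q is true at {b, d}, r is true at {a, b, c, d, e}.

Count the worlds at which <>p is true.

a: successors {a, d, e, f}; p there: a:F, d:T, e:F, f:F. ✓
b: successors {a, b, c, f}; p there: a:F, b:F, c:F, f:F. ✗
c: successors {a, b, c}; p there: a:F, b:F, c:F. ✗
d: successors {b, e}; p there: b:F, e:F. ✗
e: successors {c, d, e, f}; p there: c:F, d:T, e:F, f:F. ✓
f: successors {a, e, f}; p there: a:F, e:F, f:F. ✗
Satisfying worlds: {a, e}.

2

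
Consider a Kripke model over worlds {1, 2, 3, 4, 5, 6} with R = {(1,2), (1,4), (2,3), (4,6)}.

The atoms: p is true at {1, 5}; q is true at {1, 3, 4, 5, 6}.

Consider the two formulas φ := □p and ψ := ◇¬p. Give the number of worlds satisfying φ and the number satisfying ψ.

3 and 3

For □p:
1: successors {2, 4}; p there: 2:F, 4:F. ✗
2: successors {3}; p there: 3:F. ✗
3: no successors, so □p holds vacuously. ✓
4: successors {6}; p there: 6:F. ✗
5: no successors, so □p holds vacuously. ✓
6: no successors, so □p holds vacuously. ✓
— 3 worlds.
For ◇¬p:
1: successors {2, 4}; ¬p there: 2:T, 4:T. ✓
2: successors {3}; ¬p there: 3:T. ✓
3: no successors, so ◇¬p fails. ✗
4: successors {6}; ¬p there: 6:T. ✓
5: no successors, so ◇¬p fails. ✗
6: no successors, so ◇¬p fails. ✗
— 3 worlds.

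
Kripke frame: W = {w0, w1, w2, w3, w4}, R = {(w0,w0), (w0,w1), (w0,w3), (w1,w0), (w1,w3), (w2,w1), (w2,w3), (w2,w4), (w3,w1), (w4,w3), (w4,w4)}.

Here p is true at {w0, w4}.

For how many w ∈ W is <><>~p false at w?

w0: successors {w0, w1, w3}; <>~p there: w0:T, w1:T, w3:T. ✓
w1: successors {w0, w3}; <>~p there: w0:T, w3:T. ✓
w2: successors {w1, w3, w4}; <>~p there: w1:T, w3:T, w4:T. ✓
w3: successors {w1}; <>~p there: w1:T. ✓
w4: successors {w3, w4}; <>~p there: w3:T, w4:T. ✓
Satisfying worlds: {w0, w1, w2, w3, w4}.
So <><>~p fails at the other 0 worlds.

0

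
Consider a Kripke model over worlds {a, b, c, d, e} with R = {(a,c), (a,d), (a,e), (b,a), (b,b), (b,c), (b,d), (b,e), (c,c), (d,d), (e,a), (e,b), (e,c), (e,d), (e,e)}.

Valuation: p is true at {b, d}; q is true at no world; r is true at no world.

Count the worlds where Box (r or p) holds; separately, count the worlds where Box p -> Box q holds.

1 and 4

For Box (r or p):
a: successors {c, d, e}; r or p there: c:F, d:T, e:F. ✗
b: successors {a, b, c, d, e}; r or p there: a:F, b:T, c:F, d:T, e:F. ✗
c: successors {c}; r or p there: c:F. ✗
d: successors {d}; r or p there: d:T. ✓
e: successors {a, b, c, d, e}; r or p there: a:F, b:T, c:F, d:T, e:F. ✗
— 1 world.
For Box p -> Box q:
a: Box p is F, Box q is F. ✓
b: Box p is F, Box q is F. ✓
c: Box p is F, Box q is F. ✓
d: Box p is T, Box q is F. ✗
e: Box p is F, Box q is F. ✓
— 4 worlds.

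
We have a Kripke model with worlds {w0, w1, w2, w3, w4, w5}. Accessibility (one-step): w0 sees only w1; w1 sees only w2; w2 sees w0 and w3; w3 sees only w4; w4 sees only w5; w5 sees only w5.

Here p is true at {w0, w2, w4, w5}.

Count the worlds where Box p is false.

w0: successors {w1}; p there: w1:F. ✗
w1: successors {w2}; p there: w2:T. ✓
w2: successors {w0, w3}; p there: w0:T, w3:F. ✗
w3: successors {w4}; p there: w4:T. ✓
w4: successors {w5}; p there: w5:T. ✓
w5: successors {w5}; p there: w5:T. ✓
Satisfying worlds: {w1, w3, w4, w5}.
So Box p fails at the other 2 worlds.

2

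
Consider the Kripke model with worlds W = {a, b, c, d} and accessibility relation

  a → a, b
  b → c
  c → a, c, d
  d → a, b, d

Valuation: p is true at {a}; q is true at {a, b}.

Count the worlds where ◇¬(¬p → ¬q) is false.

a: successors {a, b}; ¬(¬p → ¬q) there: a:F, b:T. ✓
b: successors {c}; ¬(¬p → ¬q) there: c:F. ✗
c: successors {a, c, d}; ¬(¬p → ¬q) there: a:F, c:F, d:F. ✗
d: successors {a, b, d}; ¬(¬p → ¬q) there: a:F, b:T, d:F. ✓
Satisfying worlds: {a, d}.
So ◇¬(¬p → ¬q) fails at the other 2 worlds.

2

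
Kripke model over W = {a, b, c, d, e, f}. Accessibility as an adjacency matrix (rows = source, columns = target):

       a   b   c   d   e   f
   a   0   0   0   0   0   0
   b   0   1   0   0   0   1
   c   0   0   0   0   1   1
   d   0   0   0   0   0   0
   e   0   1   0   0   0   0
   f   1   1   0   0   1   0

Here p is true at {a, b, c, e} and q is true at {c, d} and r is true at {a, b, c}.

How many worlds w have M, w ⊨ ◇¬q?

a: no successors, so ◇¬q fails. ✗
b: successors {b, f}; ¬q there: b:T, f:T. ✓
c: successors {e, f}; ¬q there: e:T, f:T. ✓
d: no successors, so ◇¬q fails. ✗
e: successors {b}; ¬q there: b:T. ✓
f: successors {a, b, e}; ¬q there: a:T, b:T, e:T. ✓
Satisfying worlds: {b, c, e, f}.

4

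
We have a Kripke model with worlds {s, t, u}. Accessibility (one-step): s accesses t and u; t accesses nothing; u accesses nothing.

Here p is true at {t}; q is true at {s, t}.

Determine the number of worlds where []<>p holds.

2

s: successors {t, u}; <>p there: t:F, u:F. ✗
t: no successors, so []<>p holds vacuously. ✓
u: no successors, so []<>p holds vacuously. ✓
Satisfying worlds: {t, u}.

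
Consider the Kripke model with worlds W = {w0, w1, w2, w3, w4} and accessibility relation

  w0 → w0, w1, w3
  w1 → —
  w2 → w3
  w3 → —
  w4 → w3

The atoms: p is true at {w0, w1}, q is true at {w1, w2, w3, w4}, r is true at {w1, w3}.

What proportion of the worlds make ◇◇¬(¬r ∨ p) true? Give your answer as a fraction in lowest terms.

w0: successors {w0, w1, w3}; ◇¬(¬r ∨ p) there: w0:T, w1:F, w3:F. ✓
w1: no successors, so ◇◇¬(¬r ∨ p) fails. ✗
w2: successors {w3}; ◇¬(¬r ∨ p) there: w3:F. ✗
w3: no successors, so ◇◇¬(¬r ∨ p) fails. ✗
w4: successors {w3}; ◇¬(¬r ∨ p) there: w3:F. ✗
That's 1 of 5 worlds, so 1/5.

1/5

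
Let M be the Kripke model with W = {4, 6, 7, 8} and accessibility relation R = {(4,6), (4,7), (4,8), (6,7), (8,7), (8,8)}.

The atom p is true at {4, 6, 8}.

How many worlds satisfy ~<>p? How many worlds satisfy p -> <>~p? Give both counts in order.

2 and 4

For ~<>p:
4: <>p is T. ✗
6: <>p is F. ✓
7: <>p is F. ✓
8: <>p is T. ✗
— 2 worlds.
For p -> <>~p:
4: p is T, <>~p is T. ✓
6: p is T, <>~p is T. ✓
7: p is F, <>~p is F. ✓
8: p is T, <>~p is T. ✓
— 4 worlds.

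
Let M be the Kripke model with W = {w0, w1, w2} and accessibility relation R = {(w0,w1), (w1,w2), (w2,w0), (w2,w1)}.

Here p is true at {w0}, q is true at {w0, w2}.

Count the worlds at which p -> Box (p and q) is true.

2

w0: p is T, Box (p and q) is F. ✗
w1: p is F, Box (p and q) is F. ✓
w2: p is F, Box (p and q) is F. ✓
Satisfying worlds: {w1, w2}.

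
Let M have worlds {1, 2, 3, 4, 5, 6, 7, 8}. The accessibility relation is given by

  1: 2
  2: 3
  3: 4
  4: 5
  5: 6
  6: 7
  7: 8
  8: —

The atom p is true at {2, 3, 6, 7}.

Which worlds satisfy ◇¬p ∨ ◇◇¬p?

1: ◇¬p is F, ◇◇¬p is F. ✗
2: ◇¬p is F, ◇◇¬p is T. ✓
3: ◇¬p is T, ◇◇¬p is T. ✓
4: ◇¬p is T, ◇◇¬p is F. ✓
5: ◇¬p is F, ◇◇¬p is F. ✗
6: ◇¬p is F, ◇◇¬p is T. ✓
7: ◇¬p is T, ◇◇¬p is F. ✓
8: ◇¬p is F, ◇◇¬p is F. ✗

{2, 3, 4, 6, 7}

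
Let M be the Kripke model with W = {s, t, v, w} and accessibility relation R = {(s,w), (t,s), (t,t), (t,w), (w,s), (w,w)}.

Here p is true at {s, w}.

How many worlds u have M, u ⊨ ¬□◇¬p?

s: □◇¬p is F. ✓
t: □◇¬p is F. ✓
v: □◇¬p is T. ✗
w: □◇¬p is F. ✓
Satisfying worlds: {s, t, w}.

3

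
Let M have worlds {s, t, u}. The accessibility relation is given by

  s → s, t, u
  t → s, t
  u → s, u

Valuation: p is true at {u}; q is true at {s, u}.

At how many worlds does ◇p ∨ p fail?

1

s: ◇p is T, p is F. ✓
t: ◇p is F, p is F. ✗
u: ◇p is T, p is T. ✓
Satisfying worlds: {s, u}.
So ◇p ∨ p fails at the other 1 world.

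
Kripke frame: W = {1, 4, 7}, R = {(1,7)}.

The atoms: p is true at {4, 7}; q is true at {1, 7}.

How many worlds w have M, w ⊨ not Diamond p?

1: Diamond p is T. ✗
4: Diamond p is F. ✓
7: Diamond p is F. ✓
Satisfying worlds: {4, 7}.

2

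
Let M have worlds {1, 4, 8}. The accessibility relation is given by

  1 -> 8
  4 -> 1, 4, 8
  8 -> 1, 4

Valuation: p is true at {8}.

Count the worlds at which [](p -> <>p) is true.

1

1: successors {8}; p -> <>p there: 8:F. ✗
4: successors {1, 4, 8}; p -> <>p there: 1:T, 4:T, 8:F. ✗
8: successors {1, 4}; p -> <>p there: 1:T, 4:T. ✓
Satisfying worlds: {8}.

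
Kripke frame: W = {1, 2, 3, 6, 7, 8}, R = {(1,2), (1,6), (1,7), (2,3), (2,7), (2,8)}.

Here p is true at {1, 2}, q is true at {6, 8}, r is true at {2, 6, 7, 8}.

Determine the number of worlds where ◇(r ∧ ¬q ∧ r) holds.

1: successors {2, 6, 7}; r ∧ ¬q ∧ r there: 2:T, 6:F, 7:T. ✓
2: successors {3, 7, 8}; r ∧ ¬q ∧ r there: 3:F, 7:T, 8:F. ✓
3: no successors, so ◇(r ∧ ¬q ∧ r) fails. ✗
6: no successors, so ◇(r ∧ ¬q ∧ r) fails. ✗
7: no successors, so ◇(r ∧ ¬q ∧ r) fails. ✗
8: no successors, so ◇(r ∧ ¬q ∧ r) fails. ✗
Satisfying worlds: {1, 2}.

2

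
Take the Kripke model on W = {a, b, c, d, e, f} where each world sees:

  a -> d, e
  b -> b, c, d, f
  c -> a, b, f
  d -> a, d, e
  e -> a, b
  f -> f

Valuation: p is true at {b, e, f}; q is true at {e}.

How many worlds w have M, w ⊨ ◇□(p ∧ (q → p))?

a: successors {d, e}; □(p ∧ (q → p)) there: d:F, e:F. ✗
b: successors {b, c, d, f}; □(p ∧ (q → p)) there: b:F, c:F, d:F, f:T. ✓
c: successors {a, b, f}; □(p ∧ (q → p)) there: a:F, b:F, f:T. ✓
d: successors {a, d, e}; □(p ∧ (q → p)) there: a:F, d:F, e:F. ✗
e: successors {a, b}; □(p ∧ (q → p)) there: a:F, b:F. ✗
f: successors {f}; □(p ∧ (q → p)) there: f:T. ✓
Satisfying worlds: {b, c, f}.

3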